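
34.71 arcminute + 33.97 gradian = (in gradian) 34.61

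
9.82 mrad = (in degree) 0.5626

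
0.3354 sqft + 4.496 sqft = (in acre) 0.0001109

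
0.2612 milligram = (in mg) 0.2612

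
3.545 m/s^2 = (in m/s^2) 3.545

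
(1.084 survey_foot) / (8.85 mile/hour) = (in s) 0.08351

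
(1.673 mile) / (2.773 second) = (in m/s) 970.9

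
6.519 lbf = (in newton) 29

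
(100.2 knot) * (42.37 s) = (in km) 2.184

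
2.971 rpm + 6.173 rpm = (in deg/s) 54.86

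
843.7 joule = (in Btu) 0.7997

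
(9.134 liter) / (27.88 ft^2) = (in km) 3.526e-06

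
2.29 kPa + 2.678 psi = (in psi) 3.01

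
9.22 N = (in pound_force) 2.073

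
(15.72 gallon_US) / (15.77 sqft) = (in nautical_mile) 2.193e-05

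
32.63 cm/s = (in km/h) 1.175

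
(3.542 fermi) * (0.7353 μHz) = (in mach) 7.649e-24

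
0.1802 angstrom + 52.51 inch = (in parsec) 4.322e-17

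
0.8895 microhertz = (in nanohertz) 889.5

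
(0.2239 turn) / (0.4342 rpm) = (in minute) 0.5157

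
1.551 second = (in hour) 0.0004308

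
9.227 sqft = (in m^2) 0.8572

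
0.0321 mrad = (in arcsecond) 6.621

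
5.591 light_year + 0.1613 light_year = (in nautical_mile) 2.938e+13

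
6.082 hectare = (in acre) 15.03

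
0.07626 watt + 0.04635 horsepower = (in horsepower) 0.04645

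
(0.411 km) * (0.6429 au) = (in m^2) 3.953e+13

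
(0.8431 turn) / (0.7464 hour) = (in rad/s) 0.001971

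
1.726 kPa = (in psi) 0.2503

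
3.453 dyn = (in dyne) 3.453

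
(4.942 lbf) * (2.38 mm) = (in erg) 5.232e+05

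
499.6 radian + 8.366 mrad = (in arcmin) 1.718e+06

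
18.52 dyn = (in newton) 0.0001852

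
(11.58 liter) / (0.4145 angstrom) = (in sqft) 3.007e+09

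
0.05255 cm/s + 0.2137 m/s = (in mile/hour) 0.4792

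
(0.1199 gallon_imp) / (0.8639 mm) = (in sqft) 6.791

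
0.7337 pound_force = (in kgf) 0.3328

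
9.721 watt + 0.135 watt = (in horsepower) 0.01322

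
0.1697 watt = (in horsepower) 0.0002276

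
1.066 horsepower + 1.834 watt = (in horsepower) 1.068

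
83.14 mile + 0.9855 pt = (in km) 133.8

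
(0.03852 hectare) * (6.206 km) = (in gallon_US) 6.315e+08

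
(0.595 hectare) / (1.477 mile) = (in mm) 2503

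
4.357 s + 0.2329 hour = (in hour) 0.2341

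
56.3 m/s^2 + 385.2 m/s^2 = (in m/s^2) 441.5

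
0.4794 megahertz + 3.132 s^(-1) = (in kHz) 479.4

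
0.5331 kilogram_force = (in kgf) 0.5331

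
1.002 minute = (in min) 1.002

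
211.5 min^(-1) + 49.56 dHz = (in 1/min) 508.9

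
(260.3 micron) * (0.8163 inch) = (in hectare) 5.397e-10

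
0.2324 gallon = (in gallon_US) 0.2324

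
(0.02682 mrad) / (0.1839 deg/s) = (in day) 9.671e-08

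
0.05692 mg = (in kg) 5.692e-08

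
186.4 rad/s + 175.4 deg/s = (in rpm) 1809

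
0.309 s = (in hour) 8.583e-05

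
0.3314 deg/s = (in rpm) 0.05523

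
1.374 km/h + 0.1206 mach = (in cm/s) 4145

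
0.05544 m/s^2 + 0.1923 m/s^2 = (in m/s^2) 0.2477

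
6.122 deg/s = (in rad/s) 0.1068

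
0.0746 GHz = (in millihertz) 7.46e+10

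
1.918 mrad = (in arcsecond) 395.6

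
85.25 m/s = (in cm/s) 8525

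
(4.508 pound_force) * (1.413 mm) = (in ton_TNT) 6.772e-12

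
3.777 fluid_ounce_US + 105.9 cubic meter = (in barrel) 666.1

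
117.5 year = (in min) 6.176e+07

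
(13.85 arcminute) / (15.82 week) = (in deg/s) 2.413e-08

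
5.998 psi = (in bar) 0.4135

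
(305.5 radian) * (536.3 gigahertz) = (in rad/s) 1.638e+14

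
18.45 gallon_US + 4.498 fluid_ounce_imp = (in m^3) 0.06997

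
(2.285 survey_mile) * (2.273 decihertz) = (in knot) 1625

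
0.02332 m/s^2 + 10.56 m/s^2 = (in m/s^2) 10.58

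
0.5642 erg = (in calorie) 1.348e-08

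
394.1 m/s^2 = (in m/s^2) 394.1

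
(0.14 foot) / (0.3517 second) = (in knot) 0.2358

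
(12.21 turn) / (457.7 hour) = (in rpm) 0.0004446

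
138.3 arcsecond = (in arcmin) 2.305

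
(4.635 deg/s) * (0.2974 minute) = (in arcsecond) 2.977e+05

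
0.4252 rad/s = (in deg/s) 24.36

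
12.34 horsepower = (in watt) 9202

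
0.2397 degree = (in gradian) 0.2663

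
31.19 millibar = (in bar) 0.03119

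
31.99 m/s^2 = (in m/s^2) 31.99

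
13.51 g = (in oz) 0.4766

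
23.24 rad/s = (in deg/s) 1332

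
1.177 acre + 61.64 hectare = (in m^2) 6.212e+05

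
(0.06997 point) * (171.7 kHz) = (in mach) 0.01245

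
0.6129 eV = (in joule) 9.82e-20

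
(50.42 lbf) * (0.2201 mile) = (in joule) 7.944e+04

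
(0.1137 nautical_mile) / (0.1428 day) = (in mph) 0.03818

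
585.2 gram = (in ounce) 20.64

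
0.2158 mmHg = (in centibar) 0.02877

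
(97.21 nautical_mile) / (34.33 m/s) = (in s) 5244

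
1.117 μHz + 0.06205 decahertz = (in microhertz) 6.205e+05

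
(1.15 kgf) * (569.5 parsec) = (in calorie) 4.737e+19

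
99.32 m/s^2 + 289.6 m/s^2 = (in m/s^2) 388.9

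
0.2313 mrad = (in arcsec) 47.71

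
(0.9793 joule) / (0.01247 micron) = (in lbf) 1.765e+07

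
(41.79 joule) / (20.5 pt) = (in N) 5779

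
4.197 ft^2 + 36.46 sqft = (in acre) 0.0009334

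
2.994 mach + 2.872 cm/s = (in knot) 1982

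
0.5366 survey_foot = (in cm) 16.36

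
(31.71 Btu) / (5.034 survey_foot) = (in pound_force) 4902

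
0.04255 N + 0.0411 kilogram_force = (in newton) 0.4456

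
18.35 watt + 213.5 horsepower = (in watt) 1.592e+05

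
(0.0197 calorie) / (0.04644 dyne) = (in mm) 1.775e+08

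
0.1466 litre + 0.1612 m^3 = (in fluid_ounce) 5456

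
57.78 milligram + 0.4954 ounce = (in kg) 0.0141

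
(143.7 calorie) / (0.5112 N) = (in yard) 1286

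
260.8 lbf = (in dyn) 1.16e+08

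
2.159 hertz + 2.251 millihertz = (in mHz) 2161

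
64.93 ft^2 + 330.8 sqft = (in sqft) 395.7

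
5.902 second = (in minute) 0.09837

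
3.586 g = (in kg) 0.003586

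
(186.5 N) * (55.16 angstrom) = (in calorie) 2.459e-07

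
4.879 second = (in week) 8.067e-06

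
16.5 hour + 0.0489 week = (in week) 0.1471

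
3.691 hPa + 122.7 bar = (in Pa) 1.227e+07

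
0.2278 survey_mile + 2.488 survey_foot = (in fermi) 3.674e+17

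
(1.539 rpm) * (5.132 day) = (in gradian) 4.549e+06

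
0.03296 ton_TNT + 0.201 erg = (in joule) 1.379e+08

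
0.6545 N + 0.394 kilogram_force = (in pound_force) 1.016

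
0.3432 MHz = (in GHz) 0.0003432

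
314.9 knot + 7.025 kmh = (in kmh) 590.2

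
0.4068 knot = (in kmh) 0.7534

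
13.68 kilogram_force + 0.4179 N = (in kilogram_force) 13.72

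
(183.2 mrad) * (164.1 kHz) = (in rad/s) 3.006e+04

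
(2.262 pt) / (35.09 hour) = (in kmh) 2.274e-08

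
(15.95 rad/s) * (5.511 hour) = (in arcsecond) 6.527e+10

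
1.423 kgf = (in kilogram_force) 1.423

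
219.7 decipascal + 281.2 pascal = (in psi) 0.04397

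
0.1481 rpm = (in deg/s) 0.8886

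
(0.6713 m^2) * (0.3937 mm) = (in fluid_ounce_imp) 9.302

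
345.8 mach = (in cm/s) 1.177e+07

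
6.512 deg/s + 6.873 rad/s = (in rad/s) 6.987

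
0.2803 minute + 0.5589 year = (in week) 29.14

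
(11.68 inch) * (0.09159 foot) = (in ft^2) 0.08915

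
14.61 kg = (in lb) 32.21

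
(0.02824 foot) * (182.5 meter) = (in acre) 0.0003882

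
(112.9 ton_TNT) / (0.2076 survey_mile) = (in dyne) 1.414e+14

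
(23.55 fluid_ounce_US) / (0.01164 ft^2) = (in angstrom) 6.44e+09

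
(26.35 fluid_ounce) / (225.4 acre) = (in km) 8.543e-13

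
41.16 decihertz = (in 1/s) 4.116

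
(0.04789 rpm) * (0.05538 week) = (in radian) 168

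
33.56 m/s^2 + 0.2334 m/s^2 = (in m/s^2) 33.79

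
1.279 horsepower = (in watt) 953.8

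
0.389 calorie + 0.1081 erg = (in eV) 1.016e+19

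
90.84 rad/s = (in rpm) 867.5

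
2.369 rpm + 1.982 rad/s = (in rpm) 21.3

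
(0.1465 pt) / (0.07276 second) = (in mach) 2.086e-06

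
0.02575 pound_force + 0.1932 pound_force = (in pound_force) 0.219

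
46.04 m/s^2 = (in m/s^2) 46.04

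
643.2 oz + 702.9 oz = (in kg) 38.16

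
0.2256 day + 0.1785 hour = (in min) 335.6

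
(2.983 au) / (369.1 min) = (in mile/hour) 4.508e+07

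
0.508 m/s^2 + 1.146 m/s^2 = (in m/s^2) 1.654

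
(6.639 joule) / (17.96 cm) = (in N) 36.97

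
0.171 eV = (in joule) 2.74e-20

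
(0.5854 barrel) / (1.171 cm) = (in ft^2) 85.55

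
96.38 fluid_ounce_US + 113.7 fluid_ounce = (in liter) 6.213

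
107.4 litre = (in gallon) 28.37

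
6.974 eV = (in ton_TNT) 2.671e-28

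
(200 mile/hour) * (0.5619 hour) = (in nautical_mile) 97.66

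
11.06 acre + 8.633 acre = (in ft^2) 8.578e+05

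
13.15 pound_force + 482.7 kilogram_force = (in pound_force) 1077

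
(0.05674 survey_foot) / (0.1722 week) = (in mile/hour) 3.715e-07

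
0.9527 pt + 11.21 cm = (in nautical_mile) 6.071e-05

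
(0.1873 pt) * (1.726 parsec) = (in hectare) 3.519e+08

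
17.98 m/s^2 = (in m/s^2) 17.98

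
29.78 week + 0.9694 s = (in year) 0.5711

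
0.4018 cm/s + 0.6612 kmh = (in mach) 0.0005512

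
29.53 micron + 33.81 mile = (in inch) 2.142e+06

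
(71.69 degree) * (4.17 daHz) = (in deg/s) 2989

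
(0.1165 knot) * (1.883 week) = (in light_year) 7.214e-12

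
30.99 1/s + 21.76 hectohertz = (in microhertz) 2.207e+09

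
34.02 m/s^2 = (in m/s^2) 34.02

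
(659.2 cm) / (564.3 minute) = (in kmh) 0.0007009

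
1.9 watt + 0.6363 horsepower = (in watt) 476.4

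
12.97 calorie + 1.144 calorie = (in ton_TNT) 1.411e-08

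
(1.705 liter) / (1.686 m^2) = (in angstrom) 1.011e+07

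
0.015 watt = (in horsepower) 2.012e-05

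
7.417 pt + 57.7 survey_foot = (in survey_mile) 0.01093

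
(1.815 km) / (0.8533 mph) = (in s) 4758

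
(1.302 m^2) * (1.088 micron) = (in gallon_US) 0.0003742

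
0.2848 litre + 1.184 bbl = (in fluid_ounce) 6375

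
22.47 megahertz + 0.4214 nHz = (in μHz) 2.247e+13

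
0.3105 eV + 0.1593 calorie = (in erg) 6.665e+06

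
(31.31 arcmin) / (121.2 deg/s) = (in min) 7.176e-05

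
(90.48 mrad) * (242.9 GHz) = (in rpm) 2.099e+11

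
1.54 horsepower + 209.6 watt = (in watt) 1358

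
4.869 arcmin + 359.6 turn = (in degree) 1.295e+05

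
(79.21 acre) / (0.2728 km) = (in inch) 4.626e+04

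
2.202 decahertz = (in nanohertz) 2.202e+10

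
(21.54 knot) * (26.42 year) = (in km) 9.233e+06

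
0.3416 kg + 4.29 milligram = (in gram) 341.6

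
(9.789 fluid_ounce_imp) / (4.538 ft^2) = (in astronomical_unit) 4.41e-15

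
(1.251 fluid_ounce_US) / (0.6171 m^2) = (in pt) 0.1699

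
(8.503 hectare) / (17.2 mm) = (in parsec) 1.602e-10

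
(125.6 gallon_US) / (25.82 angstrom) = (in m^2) 1.841e+08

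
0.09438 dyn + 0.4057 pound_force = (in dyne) 1.805e+05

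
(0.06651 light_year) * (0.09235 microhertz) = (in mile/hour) 1.3e+08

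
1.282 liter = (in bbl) 0.008064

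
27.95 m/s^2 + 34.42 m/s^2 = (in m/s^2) 62.37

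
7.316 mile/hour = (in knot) 6.357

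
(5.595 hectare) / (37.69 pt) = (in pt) 1.193e+10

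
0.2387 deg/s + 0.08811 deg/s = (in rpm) 0.05447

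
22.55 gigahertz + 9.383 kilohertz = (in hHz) 2.255e+08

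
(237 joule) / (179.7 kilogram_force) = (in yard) 0.1471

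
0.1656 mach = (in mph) 126.1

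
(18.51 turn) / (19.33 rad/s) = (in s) 6.017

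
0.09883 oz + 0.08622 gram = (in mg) 2888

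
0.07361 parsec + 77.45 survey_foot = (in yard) 2.484e+15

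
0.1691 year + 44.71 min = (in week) 8.822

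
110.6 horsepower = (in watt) 8.247e+04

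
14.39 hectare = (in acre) 35.56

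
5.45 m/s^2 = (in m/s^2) 5.45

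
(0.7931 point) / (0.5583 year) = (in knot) 3.089e-11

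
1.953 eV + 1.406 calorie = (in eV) 3.672e+19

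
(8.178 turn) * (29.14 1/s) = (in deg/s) 8.579e+04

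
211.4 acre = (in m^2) 8.555e+05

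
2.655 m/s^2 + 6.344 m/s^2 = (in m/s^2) 8.999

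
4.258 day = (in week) 0.6083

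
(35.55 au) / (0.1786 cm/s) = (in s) 2.978e+15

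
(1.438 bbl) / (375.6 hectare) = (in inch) 2.396e-06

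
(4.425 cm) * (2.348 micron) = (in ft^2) 1.118e-06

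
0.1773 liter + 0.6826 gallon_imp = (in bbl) 0.02063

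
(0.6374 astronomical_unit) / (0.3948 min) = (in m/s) 4.025e+09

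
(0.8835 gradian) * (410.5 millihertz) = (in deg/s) 0.3264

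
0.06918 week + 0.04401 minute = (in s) 4.184e+04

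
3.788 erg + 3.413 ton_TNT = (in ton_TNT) 3.413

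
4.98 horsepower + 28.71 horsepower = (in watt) 2.512e+04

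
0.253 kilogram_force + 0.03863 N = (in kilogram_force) 0.2569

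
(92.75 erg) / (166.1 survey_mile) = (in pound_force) 7.8e-12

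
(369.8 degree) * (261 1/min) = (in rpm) 268.1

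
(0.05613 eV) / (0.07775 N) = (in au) 7.732e-31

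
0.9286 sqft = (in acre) 2.132e-05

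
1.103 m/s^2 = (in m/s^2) 1.103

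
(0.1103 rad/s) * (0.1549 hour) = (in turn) 9.789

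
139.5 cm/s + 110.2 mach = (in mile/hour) 8.394e+04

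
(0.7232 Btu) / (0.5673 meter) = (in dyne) 1.345e+08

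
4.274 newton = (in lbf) 0.9608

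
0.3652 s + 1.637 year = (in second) 5.162e+07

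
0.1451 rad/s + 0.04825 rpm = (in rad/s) 0.1502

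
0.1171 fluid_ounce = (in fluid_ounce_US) 0.1171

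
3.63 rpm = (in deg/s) 21.78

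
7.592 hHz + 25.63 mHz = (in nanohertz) 7.592e+11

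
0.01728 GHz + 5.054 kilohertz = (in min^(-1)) 1.037e+09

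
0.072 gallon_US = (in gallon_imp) 0.05995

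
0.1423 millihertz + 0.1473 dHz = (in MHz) 1.487e-08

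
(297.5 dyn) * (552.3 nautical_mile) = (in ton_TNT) 7.273e-07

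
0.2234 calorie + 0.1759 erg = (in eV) 5.834e+18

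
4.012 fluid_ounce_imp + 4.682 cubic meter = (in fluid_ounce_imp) 1.648e+05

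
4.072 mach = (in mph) 3102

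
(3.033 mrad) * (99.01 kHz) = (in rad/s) 300.3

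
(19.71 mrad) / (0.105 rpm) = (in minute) 0.02988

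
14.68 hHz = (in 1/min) 8.808e+04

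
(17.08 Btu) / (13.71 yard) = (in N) 1437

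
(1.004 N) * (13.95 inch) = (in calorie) 0.08503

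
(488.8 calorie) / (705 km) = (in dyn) 290.1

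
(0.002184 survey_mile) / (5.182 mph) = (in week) 2.509e-06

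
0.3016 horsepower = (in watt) 224.9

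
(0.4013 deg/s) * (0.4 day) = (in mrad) 2.421e+05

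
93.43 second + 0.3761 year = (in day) 137.3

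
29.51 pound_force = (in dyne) 1.313e+07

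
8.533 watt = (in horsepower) 0.01144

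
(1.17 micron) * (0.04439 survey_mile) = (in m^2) 8.358e-05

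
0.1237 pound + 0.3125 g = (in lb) 0.1244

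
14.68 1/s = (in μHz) 1.468e+07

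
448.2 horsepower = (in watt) 3.342e+05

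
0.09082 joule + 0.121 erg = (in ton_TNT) 2.171e-11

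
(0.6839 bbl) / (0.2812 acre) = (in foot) 0.0003135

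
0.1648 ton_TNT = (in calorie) 1.648e+08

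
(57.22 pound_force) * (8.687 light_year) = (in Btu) 1.983e+16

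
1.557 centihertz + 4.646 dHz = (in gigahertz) 4.802e-10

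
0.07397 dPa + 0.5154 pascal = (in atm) 5.16e-06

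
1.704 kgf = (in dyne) 1.671e+06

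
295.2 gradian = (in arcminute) 1.594e+04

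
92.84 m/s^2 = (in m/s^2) 92.84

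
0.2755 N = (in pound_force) 0.06193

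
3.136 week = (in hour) 526.8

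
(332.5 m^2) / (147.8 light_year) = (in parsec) 7.706e-33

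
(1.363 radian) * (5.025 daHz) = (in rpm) 654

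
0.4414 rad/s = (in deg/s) 25.29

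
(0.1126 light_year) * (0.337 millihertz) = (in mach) 1.054e+09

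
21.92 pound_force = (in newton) 97.51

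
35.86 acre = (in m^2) 1.451e+05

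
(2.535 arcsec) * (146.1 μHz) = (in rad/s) 1.796e-09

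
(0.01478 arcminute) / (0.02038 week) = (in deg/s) 1.999e-08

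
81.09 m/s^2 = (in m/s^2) 81.09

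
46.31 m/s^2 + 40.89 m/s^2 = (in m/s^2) 87.2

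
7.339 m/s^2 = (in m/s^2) 7.339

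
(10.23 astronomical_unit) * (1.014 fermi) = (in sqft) 0.0167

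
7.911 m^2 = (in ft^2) 85.15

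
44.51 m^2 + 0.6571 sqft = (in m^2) 44.57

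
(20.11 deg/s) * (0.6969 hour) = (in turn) 140.1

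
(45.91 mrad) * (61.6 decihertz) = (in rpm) 2.701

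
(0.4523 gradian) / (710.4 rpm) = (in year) 3.028e-12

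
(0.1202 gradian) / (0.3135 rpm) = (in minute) 0.0009585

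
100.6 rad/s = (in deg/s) 5764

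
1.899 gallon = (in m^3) 0.007188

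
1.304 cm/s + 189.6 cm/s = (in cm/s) 190.9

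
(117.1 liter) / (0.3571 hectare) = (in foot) 0.0001076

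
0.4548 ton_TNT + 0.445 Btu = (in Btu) 1.804e+06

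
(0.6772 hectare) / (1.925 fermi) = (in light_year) 371.8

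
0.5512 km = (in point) 1.562e+06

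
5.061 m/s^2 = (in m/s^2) 5.061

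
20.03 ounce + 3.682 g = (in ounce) 20.16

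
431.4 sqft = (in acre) 0.009904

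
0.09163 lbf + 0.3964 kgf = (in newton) 4.295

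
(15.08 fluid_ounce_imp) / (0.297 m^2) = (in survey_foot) 0.004733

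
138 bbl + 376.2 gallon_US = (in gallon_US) 6172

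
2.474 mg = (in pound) 5.454e-06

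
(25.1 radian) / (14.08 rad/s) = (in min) 0.02971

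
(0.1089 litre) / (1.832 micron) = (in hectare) 0.005944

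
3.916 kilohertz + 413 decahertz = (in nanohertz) 8.046e+12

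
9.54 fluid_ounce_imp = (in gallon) 0.07161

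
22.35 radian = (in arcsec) 4.61e+06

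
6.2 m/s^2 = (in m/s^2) 6.2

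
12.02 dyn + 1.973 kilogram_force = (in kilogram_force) 1.973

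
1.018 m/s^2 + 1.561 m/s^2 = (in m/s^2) 2.579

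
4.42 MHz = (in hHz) 4.42e+04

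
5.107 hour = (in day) 0.2128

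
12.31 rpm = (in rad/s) 1.289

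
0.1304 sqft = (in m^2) 0.01211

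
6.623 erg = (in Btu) 6.277e-10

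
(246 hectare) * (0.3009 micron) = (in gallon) 195.5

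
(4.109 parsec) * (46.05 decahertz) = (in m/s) 5.839e+19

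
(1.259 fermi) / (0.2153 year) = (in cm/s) 1.854e-20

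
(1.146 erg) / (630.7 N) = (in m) 1.817e-10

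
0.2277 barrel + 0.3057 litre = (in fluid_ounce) 1234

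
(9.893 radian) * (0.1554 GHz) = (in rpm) 1.468e+10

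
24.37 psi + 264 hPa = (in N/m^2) 1.944e+05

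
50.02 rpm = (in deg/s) 300.1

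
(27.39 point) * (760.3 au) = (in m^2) 1.099e+12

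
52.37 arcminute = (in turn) 0.002425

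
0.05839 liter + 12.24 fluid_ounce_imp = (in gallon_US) 0.1073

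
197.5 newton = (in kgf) 20.14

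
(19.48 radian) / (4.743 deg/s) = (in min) 3.922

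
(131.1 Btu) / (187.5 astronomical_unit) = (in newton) 4.931e-09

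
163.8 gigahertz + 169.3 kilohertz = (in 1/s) 1.638e+11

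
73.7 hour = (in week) 0.4387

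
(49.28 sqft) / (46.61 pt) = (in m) 278.4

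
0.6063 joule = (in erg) 6.063e+06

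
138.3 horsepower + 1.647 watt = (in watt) 1.031e+05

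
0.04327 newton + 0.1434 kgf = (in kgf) 0.1478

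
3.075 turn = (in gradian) 1230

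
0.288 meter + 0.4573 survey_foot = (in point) 1211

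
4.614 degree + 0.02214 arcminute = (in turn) 0.01282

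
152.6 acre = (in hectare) 61.76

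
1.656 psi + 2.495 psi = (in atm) 0.2825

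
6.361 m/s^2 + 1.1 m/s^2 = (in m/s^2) 7.461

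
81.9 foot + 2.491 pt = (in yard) 27.3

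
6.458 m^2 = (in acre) 0.001596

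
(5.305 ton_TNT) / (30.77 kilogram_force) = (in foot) 2.413e+08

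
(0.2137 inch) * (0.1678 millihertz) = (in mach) 2.675e-09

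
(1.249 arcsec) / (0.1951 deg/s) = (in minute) 2.964e-05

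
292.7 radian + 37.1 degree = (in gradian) 1.868e+04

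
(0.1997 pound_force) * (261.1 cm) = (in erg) 2.319e+07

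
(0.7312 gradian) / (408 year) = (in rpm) 8.524e-12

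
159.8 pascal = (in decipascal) 1598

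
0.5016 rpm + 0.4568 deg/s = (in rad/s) 0.0605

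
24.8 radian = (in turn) 3.947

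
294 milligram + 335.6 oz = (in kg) 9.514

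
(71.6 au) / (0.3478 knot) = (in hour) 1.663e+10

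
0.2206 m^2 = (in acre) 5.451e-05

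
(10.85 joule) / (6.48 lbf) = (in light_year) 3.979e-17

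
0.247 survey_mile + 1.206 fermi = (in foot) 1304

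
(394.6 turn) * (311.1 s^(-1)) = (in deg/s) 4.419e+07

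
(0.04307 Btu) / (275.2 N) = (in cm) 16.51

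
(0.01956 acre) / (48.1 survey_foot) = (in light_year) 5.707e-16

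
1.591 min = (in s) 95.46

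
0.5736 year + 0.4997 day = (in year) 0.575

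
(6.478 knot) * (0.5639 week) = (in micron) 1.137e+12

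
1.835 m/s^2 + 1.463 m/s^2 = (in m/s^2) 3.298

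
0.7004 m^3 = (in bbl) 4.405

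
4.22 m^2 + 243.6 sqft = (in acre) 0.006635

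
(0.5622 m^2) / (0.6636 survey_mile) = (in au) 3.519e-15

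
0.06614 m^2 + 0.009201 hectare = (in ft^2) 991.1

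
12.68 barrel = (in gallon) 532.6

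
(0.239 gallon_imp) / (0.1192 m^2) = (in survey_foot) 0.02991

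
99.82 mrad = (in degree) 5.719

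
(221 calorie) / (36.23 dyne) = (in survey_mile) 1586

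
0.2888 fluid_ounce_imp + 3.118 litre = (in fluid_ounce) 105.7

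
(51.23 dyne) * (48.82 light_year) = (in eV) 1.477e+33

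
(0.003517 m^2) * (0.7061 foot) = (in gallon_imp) 0.1665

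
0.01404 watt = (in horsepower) 1.883e-05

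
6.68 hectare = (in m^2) 6.68e+04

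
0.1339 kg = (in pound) 0.2952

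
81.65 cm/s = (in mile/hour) 1.826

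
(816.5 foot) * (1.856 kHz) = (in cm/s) 4.619e+07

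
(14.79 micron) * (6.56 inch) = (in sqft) 2.653e-05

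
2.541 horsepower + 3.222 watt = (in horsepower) 2.545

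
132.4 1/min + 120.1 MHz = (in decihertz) 1.201e+09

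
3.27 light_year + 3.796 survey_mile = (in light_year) 3.27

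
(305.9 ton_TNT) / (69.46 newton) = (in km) 1.843e+07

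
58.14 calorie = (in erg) 2.433e+09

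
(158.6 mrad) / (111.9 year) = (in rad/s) 4.494e-11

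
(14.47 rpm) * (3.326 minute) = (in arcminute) 1.04e+06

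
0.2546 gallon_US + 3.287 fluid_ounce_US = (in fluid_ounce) 35.88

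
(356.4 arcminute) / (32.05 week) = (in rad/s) 5.348e-09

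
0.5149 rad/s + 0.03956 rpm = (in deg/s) 29.74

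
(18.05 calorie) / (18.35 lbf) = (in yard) 1.012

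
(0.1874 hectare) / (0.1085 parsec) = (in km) 5.597e-16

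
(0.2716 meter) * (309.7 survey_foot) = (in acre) 0.006335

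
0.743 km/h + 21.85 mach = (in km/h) 2.678e+04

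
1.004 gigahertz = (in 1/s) 1.004e+09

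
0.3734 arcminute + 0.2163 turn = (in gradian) 86.53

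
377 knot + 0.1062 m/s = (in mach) 0.5699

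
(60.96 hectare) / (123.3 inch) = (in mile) 120.9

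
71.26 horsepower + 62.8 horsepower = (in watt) 9.997e+04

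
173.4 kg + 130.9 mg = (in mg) 1.734e+08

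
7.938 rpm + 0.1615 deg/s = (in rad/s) 0.8341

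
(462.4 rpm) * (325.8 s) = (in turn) 2511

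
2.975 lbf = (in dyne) 1.323e+06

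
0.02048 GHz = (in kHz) 2.048e+04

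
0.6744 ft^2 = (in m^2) 0.06265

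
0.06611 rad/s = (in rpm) 0.6313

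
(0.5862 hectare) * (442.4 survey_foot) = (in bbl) 4.972e+06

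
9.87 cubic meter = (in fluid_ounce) 3.337e+05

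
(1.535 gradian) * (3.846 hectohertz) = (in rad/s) 9.273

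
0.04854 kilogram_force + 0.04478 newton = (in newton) 0.5208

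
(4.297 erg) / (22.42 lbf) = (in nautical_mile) 2.326e-12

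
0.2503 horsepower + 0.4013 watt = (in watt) 187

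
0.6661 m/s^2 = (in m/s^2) 0.6661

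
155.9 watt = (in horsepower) 0.2091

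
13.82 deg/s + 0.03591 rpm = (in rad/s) 0.245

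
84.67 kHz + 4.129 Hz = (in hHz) 846.7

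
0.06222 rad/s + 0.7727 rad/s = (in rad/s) 0.8349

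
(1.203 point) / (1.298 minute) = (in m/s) 5.449e-06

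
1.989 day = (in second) 1.718e+05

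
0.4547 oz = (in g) 12.89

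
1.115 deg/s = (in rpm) 0.1858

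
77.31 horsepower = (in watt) 5.765e+04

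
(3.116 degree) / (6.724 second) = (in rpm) 0.07724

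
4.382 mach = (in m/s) 1492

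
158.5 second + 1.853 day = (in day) 1.855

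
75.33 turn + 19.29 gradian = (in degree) 2.714e+04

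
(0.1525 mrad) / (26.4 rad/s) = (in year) 1.832e-13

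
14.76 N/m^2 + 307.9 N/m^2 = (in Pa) 322.7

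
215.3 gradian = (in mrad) 3382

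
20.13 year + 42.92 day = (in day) 7390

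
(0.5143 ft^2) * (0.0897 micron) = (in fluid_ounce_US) 0.0001449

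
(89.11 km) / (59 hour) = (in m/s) 0.4195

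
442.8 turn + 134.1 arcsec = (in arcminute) 9.564e+06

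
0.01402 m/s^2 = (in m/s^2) 0.01402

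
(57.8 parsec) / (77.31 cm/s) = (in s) 2.307e+18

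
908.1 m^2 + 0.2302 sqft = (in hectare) 0.09081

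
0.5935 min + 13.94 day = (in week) 1.991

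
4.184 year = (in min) 2.199e+06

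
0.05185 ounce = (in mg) 1470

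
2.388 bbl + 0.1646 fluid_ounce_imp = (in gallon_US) 100.3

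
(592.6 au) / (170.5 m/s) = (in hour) 1.444e+08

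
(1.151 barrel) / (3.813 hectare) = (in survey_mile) 2.982e-09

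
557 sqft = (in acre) 0.01279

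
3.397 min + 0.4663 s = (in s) 204.3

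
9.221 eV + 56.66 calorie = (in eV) 1.48e+21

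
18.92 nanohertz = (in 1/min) 1.135e-06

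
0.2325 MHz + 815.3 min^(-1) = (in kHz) 232.5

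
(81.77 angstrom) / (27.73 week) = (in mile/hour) 1.091e-15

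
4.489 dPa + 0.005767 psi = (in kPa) 0.04021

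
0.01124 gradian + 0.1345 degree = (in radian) 0.002524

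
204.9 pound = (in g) 9.294e+04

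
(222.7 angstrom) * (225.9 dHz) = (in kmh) 1.811e-06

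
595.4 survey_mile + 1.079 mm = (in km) 958.2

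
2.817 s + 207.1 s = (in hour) 0.05831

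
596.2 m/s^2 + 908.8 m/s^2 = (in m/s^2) 1505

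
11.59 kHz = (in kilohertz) 11.59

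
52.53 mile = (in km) 84.54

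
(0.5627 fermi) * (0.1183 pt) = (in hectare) 2.348e-24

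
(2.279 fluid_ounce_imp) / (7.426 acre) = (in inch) 8.483e-08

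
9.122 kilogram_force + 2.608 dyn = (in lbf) 20.11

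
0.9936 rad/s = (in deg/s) 56.93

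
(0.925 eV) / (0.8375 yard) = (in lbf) 4.351e-20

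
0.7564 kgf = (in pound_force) 1.668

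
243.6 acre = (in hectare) 98.58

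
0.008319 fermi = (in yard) 9.098e-18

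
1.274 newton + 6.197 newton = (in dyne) 7.471e+05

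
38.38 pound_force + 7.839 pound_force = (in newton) 205.6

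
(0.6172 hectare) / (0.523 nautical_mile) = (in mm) 6372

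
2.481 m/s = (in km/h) 8.932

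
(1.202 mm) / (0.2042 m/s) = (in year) 1.867e-10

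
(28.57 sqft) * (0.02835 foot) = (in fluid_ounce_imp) 807.2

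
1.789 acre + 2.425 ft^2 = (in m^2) 7240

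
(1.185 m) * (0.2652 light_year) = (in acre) 7.347e+11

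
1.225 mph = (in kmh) 1.971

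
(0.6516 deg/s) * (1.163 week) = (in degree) 4.583e+05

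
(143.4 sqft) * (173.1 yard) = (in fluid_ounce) 7.13e+07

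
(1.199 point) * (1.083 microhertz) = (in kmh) 1.649e-09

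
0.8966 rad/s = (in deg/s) 51.37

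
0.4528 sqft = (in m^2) 0.04207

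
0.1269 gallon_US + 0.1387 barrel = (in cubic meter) 0.02253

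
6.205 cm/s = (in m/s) 0.06205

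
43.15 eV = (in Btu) 6.553e-21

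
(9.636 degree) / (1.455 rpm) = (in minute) 0.0184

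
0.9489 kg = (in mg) 9.489e+05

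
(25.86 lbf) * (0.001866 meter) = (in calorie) 0.0513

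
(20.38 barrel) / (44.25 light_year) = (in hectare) 7.74e-22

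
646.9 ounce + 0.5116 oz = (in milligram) 1.835e+07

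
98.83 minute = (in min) 98.83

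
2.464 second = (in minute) 0.04107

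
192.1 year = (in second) 6.058e+09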